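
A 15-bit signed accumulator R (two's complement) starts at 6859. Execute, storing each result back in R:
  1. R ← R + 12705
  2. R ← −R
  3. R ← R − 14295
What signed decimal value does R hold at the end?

Start: R = 6859 = 001101011001011.
R = 6859 + 12705 = 19564; wraps to -13204 = 100110001101100
R = −(-13204) = 13204 = 011001110010100
R = 13204 − 14295 = -1091 = 111101110111101

-1091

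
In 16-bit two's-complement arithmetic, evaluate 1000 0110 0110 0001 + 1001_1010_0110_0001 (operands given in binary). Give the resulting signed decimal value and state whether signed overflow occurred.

8386; overflow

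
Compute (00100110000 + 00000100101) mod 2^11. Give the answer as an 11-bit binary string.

  00100110000
+ 00000100101
= 00101010101

00101010101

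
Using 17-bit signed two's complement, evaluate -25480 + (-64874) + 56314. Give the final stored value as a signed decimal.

-25480 + (-64874) = -90354 → wraps to 40718 (01001111100001110)
40718 + 56314 = 97032 → wraps to -34040 (10111101100001000)

-34040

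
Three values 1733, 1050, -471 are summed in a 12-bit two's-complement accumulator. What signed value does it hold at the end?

-1784

1733 + 1050 = 2783 → wraps to -1313 (101011011111)
-1313 + (-471) = -1784 (100100001000)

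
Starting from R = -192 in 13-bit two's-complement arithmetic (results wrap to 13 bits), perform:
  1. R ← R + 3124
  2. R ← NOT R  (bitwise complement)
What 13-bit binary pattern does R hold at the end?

Start: R = -192 = 1111101000000.
R = -192 + 3124 = 2932 = 0101101110100
R = NOT 0101101110100 = 1010010001011 = -2933

1010010001011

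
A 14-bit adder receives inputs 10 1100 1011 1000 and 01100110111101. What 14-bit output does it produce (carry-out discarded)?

00011001110101

  10110010111000
+ 01100110111101
= 00011001110101  (discard carry-out 1)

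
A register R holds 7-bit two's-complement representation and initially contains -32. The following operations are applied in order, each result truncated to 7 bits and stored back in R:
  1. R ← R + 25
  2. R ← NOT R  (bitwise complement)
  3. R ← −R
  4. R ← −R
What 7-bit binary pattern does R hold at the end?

Start: R = -32 = 1100000.
R = -32 + 25 = -7 = 1111001
R = NOT 1111001 = 0000110 = 6
R = −(6) = -6 = 1111010
R = −(-6) = 6 = 0000110

0000110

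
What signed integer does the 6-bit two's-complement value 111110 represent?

-2

MSB is 1, so the value is negative.
Invert: 000001. Add 1: 000010 = 2. So the value is −2.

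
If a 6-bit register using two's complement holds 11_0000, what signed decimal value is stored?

-16

MSB is 1, so the value is negative.
Invert: 001111. Add 1: 010000 = 16. So the value is −16.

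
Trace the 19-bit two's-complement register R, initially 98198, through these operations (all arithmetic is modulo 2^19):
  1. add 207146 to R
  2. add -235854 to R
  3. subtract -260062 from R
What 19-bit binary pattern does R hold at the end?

1010000011101010000

Start: R = 98198 = 0010111111110010110.
R = 98198 + 207146 = 305344; wraps to -218944 = 1001010100011000000
R = -218944 + (-235854) = -454798; wraps to 69490 = 0010000111101110010
R = 69490 − (-260062) = 329552; wraps to -194736 = 1010000011101010000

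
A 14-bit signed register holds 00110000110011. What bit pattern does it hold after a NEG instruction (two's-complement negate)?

Invert: 11001111001100. Add 1: 11001111001101.

11001111001101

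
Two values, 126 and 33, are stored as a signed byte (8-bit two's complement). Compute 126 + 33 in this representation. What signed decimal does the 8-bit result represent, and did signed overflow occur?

-97; overflow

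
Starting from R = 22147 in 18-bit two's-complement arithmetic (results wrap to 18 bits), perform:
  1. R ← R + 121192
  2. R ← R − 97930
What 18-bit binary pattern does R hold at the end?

Start: R = 22147 = 000101011010000011.
R = 22147 + 121192 = 143339; wraps to -118805 = 100010111111101011
R = -118805 − 97930 = -216735; wraps to 45409 = 001011000101100001

001011000101100001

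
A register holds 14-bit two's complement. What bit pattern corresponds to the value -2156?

11011110010100

|-2156| = 2156 = 00100001101100 in 14 bits.
Invert the bits: 11011110010011. Add 1: 11011110010100.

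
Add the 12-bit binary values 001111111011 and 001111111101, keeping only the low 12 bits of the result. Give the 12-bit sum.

011111111000

  001111111011
+ 001111111101
= 011111111000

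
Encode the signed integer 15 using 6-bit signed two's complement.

001111

15 is non-negative, so write it directly in 6 bits: 001111.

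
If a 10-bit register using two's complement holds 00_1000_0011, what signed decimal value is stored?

131

MSB is 0, so the value is non-negative: 0010000011 = 131.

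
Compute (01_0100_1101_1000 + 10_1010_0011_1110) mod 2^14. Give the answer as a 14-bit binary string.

  01010011011000
+ 10101000111110
= 11111100010110

11111100010110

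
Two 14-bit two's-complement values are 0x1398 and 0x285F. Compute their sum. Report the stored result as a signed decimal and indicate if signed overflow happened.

0x1398 = 01001110011000 = 5016 (signed)
0x285F = 10100001011111 = -6049 (signed)
  01001110011000
+ 10100001011111
= 11101111110111
Result 11101111110111: MSB = 1 → 15351 − 16384 = -1033.
Addends have opposite signs, so signed overflow cannot occur.

-1033; no overflow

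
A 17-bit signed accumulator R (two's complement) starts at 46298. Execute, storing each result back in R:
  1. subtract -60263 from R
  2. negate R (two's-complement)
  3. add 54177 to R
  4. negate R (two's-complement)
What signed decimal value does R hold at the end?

52384

Start: R = 46298 = 01011010011011010.
R = 46298 − (-60263) = 106561; wraps to -24511 = 11010000001000001
R = −(-24511) = 24511 = 00101111110111111
R = 24511 + 54177 = 78688; wraps to -52384 = 10011001101100000
R = −(-52384) = 52384 = 01100110010100000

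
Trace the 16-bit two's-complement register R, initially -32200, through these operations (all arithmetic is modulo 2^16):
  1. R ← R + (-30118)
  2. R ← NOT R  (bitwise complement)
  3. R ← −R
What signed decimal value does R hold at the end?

Start: R = -32200 = 1000001000111000.
R = -32200 + (-30118) = -62318; wraps to 3218 = 0000110010010010
R = NOT 0000110010010010 = 1111001101101101 = -3219
R = −(-3219) = 3219 = 0000110010010011

3219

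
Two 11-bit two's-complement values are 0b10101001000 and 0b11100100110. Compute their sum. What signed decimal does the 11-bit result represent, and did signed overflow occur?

0b10101001000 → 10101001000 = -696 (signed)
0b11100100110 → 11100100110 = -218 (signed)
  10101001000
+ 11100100110
= 10001101110  (discard carry-out 1)
Result 10001101110: MSB = 1 → 1134 − 2048 = -914.
Both addends are negative and so is the stored result: no signed overflow.

-914; no overflow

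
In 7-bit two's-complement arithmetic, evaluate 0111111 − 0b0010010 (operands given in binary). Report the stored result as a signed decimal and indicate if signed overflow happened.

0111111 = 63 (signed)
0b0010010 → 0010010 = 18 (signed)
Subtract via negate-and-add: invert 0010010 + 1 = 1101110 (i.e. -18).
  0111111
+ 1101110
= 0101101  (discard carry-out 1)
Result 0101101: MSB = 0 → value 45.
Addends (after negating the subtrahend) have opposite signs, so signed overflow cannot occur.

45; no overflow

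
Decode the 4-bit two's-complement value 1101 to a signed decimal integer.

-3

MSB is 1, so the value is negative.
Invert: 0010. Add 1: 0011 = 3. So the value is −3.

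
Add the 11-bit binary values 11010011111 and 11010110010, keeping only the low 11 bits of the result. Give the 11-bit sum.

10101010001

  11010011111
+ 11010110010
= 10101010001  (discard carry-out 1)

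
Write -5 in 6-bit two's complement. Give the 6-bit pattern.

|-5| = 5 = 000101 in 6 bits.
Invert the bits: 111010. Add 1: 111011.

111011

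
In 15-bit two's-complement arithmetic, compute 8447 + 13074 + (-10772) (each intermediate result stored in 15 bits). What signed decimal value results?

8447 + 13074 = 21521 → wraps to -11247 (101010000010001)
-11247 + (-10772) = -22019 → wraps to 10749 (010100111111101)

10749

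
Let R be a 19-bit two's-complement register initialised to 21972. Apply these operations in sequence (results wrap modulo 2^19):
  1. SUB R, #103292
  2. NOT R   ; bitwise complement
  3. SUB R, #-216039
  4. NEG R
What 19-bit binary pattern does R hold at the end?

Start: R = 21972 = 0000101010111010100.
R = 21972 − 103292 = -81320 = 1101100001001011000
R = NOT 1101100001001011000 = 0010011110110100111 = 81319
R = 81319 − (-216039) = 297358; wraps to -226930 = 1001000100110001110
R = −(-226930) = 226930 = 0110111011001110010

0110111011001110010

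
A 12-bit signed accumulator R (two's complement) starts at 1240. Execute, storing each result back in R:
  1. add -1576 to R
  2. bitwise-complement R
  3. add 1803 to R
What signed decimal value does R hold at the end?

-1958

Start: R = 1240 = 010011011000.
R = 1240 + (-1576) = -336 = 111010110000
R = NOT 111010110000 = 000101001111 = 335
R = 335 + 1803 = 2138; wraps to -1958 = 100001011010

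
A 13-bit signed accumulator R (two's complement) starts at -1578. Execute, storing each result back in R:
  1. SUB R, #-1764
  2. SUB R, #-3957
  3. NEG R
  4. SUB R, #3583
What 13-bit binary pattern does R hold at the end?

Start: R = -1578 = 1100111010110.
R = -1578 − (-1764) = 186 = 0000010111010
R = 186 − (-3957) = 4143; wraps to -4049 = 1000000101111
R = −(-4049) = 4049 = 0111111010001
R = 4049 − 3583 = 466 = 0000111010010

0000111010010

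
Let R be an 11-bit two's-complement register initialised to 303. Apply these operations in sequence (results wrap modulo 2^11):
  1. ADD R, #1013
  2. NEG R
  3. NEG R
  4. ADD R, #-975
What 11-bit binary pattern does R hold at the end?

00101010101

Start: R = 303 = 00100101111.
R = 303 + 1013 = 1316; wraps to -732 = 10100100100
R = −(-732) = 732 = 01011011100
R = −(732) = -732 = 10100100100
R = -732 + (-975) = -1707; wraps to 341 = 00101010101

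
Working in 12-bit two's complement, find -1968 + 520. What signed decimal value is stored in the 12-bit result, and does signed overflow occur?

-1448; no overflow

-1968 → 100001010000
520 → 001000001000
  100001010000
+ 001000001000
= 101001011000
Result 101001011000: MSB = 1 → 2648 − 4096 = -1448.
Addends have opposite signs, so signed overflow cannot occur.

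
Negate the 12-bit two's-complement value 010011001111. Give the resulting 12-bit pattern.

Invert: 101100110000. Add 1: 101100110001.
Check: 010011001111 = 1231, 101100110001 = -1231.

101100110001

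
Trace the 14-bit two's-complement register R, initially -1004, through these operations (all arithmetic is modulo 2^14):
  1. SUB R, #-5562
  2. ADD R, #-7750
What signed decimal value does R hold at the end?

Start: R = -1004 = 11110000010100.
R = -1004 − (-5562) = 4558 = 01000111001110
R = 4558 + (-7750) = -3192 = 11001110001000

-3192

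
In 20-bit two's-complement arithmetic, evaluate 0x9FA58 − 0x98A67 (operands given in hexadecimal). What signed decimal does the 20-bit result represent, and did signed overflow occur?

0x9FA58 = 10011111101001011000 = -394664 (signed)
0x98A67 = 10011000101001100111 = -423321 (signed)
Subtract via negate-and-add: invert 10011000101001100111 + 1 = 01100111010110011001 (i.e. 423321).
  10011111101001011000
+ 01100111010110011001
= 00000110111111110001  (discard carry-out 1)
Result 00000110111111110001: MSB = 0 → value 28657.
Addends (after negating the subtrahend) have opposite signs, so signed overflow cannot occur.

28657; no overflow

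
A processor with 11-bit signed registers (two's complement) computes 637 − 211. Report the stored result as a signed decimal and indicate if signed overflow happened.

637 → 01001111101
211 → 00011010011
Subtract via negate-and-add: invert 00011010011 + 1 = 11100101101 (i.e. -211).
  01001111101
+ 11100101101
= 00110101010  (discard carry-out 1)
Result 00110101010: MSB = 0 → value 426.
Addends (after negating the subtrahend) have opposite signs, so signed overflow cannot occur.

426; no overflow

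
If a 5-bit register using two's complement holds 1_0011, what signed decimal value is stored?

-13

MSB is 1, so the value is negative.
Unsigned reading: 19. Subtract 2^5 = 32: 19 − 32 = -13.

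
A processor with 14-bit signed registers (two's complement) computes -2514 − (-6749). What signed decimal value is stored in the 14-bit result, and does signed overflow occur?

-2514 → 11011000101110
-6749 → 10010110100011
Subtract via negate-and-add: invert 10010110100011 + 1 = 01101001011101 (i.e. 6749).
  11011000101110
+ 01101001011101
= 01000010001011  (discard carry-out 1)
Result 01000010001011: MSB = 0 → value 4235.
Addends (after negating the subtrahend) have opposite signs, so signed overflow cannot occur.

4235; no overflow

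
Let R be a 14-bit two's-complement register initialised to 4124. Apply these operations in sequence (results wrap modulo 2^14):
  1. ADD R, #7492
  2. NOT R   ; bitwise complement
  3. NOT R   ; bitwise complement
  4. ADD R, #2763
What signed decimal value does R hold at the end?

Start: R = 4124 = 01000000011100.
R = 4124 + 7492 = 11616; wraps to -4768 = 10110101100000
R = NOT 10110101100000 = 01001010011111 = 4767
R = NOT 01001010011111 = 10110101100000 = -4768
R = -4768 + 2763 = -2005 = 11100000101011

-2005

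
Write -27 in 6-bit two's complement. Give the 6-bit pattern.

|-27| = 27 = 011011 in 6 bits.
Invert the bits: 100100. Add 1: 100101.
Check: 100101 reads as 37 − 64 = -27.

100101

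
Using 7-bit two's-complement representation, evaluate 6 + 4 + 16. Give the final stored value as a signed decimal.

6 + 4 = 10 (0001010)
10 + 16 = 26 (0011010)

26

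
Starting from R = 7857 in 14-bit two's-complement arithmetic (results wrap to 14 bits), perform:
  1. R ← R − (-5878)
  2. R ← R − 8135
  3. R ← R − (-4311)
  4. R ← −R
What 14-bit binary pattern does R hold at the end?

Start: R = 7857 = 01111010110001.
R = 7857 − (-5878) = 13735; wraps to -2649 = 11010110100111
R = -2649 − 8135 = -10784; wraps to 5600 = 01010111100000
R = 5600 − (-4311) = 9911; wraps to -6473 = 10011010110111
R = −(-6473) = 6473 = 01100101001001

01100101001001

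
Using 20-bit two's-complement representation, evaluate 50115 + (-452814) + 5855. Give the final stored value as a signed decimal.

-396844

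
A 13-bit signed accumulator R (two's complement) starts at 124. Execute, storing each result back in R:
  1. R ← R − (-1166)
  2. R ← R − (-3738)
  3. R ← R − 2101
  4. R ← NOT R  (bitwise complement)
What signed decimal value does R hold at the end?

-2928

Start: R = 124 = 0000001111100.
R = 124 − (-1166) = 1290 = 0010100001010
R = 1290 − (-3738) = 5028; wraps to -3164 = 1001110100100
R = -3164 − 2101 = -5265; wraps to 2927 = 0101101101111
R = NOT 0101101101111 = 1010010010000 = -2928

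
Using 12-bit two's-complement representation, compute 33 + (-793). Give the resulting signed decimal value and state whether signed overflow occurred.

-760; no overflow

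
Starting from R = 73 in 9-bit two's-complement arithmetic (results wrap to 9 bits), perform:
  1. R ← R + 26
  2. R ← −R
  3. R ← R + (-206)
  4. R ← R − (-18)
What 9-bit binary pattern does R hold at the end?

011100001

Start: R = 73 = 001001001.
R = 73 + 26 = 99 = 001100011
R = −(99) = -99 = 110011101
R = -99 + (-206) = -305; wraps to 207 = 011001111
R = 207 − (-18) = 225 = 011100001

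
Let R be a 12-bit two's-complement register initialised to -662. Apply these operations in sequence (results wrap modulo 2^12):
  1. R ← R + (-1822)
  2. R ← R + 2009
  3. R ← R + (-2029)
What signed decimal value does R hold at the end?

Start: R = -662 = 110101101010.
R = -662 + (-1822) = -2484; wraps to 1612 = 011001001100
R = 1612 + 2009 = 3621; wraps to -475 = 111000100101
R = -475 + (-2029) = -2504; wraps to 1592 = 011000111000

1592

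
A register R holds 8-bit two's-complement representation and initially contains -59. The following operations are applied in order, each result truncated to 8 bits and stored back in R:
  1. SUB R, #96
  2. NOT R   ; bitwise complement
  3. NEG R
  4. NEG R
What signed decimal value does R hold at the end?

-102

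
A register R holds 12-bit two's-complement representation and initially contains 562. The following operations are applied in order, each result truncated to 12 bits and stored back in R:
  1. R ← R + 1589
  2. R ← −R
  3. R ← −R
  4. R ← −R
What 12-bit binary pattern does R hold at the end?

011110011001

Start: R = 562 = 001000110010.
R = 562 + 1589 = 2151; wraps to -1945 = 100001100111
R = −(-1945) = 1945 = 011110011001
R = −(1945) = -1945 = 100001100111
R = −(-1945) = 1945 = 011110011001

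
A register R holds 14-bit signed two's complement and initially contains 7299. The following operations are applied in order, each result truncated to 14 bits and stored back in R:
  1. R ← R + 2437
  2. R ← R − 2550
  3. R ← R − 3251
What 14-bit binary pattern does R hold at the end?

00111101011111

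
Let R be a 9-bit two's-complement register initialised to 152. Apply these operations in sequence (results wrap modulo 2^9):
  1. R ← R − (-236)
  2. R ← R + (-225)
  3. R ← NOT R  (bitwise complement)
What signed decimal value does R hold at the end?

Start: R = 152 = 010011000.
R = 152 − (-236) = 388; wraps to -124 = 110000100
R = -124 + (-225) = -349; wraps to 163 = 010100011
R = NOT 010100011 = 101011100 = -164

-164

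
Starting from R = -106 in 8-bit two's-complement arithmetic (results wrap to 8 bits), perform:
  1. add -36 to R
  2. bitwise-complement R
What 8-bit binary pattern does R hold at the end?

10001101

Start: R = -106 = 10010110.
R = -106 + (-36) = -142; wraps to 114 = 01110010
R = NOT 01110010 = 10001101 = -115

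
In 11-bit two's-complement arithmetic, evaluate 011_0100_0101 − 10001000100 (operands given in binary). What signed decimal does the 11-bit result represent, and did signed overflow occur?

011_0100_0101 → 01101000101 = 837 (signed)
10001000100 = -956 (signed)
Subtract via negate-and-add: invert 10001000100 + 1 = 01110111100 (i.e. 956).
  01101000101
+ 01110111100
= 11100000001
Result 11100000001: MSB = 1 → 1793 − 2048 = -255.
Both addends (after negating the subtrahend) are non-negative but the stored result is negative: signed overflow. The true value 837 − (-956) = 1793 lies outside [-1024, 1023].

-255; overflow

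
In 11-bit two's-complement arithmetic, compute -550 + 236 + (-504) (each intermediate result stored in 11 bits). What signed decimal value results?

-550 + 236 = -314 (11011000110)
-314 + (-504) = -818 (10011001110)

-818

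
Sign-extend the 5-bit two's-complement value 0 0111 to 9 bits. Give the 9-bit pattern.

000000111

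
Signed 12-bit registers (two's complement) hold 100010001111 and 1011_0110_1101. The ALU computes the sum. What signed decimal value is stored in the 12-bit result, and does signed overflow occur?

100010001111 = -1905 (signed)
1011_0110_1101 → 101101101101 = -1171 (signed)
  100010001111
+ 101101101101
= 001111111100  (discard carry-out 1)
Result 001111111100: MSB = 0 → value 1020.
Both addends are negative but the stored result is non-negative: signed overflow. The true value -1905 + (-1171) = -3076 lies outside [-2048, 2047].

1020; overflow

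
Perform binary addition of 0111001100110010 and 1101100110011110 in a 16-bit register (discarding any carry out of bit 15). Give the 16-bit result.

0100110011010000

  0111001100110010
+ 1101100110011110
= 0100110011010000  (discard carry-out 1)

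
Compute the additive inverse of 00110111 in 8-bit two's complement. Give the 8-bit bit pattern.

Invert: 11001000. Add 1: 11001001.
Check: 00110111 = 55, 11001001 = -55.

11001001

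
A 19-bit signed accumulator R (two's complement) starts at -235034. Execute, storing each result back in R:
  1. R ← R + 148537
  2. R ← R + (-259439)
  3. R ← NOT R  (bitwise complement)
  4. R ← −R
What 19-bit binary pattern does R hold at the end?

0101011100010110001

Start: R = -235034 = 1000110100111100110.
R = -235034 + 148537 = -86497 = 1101010111000011111
R = -86497 + (-259439) = -345936; wraps to 178352 = 0101011100010110000
R = NOT 0101011100010110000 = 1010100011101001111 = -178353
R = −(-178353) = 178353 = 0101011100010110001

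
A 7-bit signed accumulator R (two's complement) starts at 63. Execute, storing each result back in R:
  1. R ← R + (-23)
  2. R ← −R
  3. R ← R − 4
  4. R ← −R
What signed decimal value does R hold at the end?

44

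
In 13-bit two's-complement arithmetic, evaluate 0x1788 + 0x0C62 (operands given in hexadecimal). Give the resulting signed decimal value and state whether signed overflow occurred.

0x1788 = 1011110001000 = -2168 (signed)
0x0C62 = 0110001100010 = 3170 (signed)
  1011110001000
+ 0110001100010
= 0001111101010  (discard carry-out 1)
Result 0001111101010: MSB = 0 → value 1002.
Addends have opposite signs, so signed overflow cannot occur.

1002; no overflow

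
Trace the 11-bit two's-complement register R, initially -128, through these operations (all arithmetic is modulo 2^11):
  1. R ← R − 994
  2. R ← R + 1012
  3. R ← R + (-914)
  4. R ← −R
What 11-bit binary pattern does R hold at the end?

10000000000

Start: R = -128 = 11110000000.
R = -128 − 994 = -1122; wraps to 926 = 01110011110
R = 926 + 1012 = 1938; wraps to -110 = 11110010010
R = -110 + (-914) = -1024 = 10000000000
R = −(-1024) = 1024; wraps to -1024 = 10000000000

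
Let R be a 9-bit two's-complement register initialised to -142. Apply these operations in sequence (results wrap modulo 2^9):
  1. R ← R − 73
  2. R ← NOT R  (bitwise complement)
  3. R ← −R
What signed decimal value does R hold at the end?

Start: R = -142 = 101110010.
R = -142 − 73 = -215 = 100101001
R = NOT 100101001 = 011010110 = 214
R = −(214) = -214 = 100101010

-214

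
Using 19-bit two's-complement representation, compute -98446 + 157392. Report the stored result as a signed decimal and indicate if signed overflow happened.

58946; no overflow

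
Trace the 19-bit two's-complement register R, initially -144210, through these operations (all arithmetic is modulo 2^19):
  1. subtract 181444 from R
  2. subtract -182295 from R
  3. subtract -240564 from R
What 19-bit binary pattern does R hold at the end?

0010111101110110101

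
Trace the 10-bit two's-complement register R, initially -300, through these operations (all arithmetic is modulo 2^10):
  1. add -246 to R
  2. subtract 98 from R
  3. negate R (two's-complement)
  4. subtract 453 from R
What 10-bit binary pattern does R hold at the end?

0010111111

Start: R = -300 = 1011010100.
R = -300 + (-246) = -546; wraps to 478 = 0111011110
R = 478 − 98 = 380 = 0101111100
R = −(380) = -380 = 1010000100
R = -380 − 453 = -833; wraps to 191 = 0010111111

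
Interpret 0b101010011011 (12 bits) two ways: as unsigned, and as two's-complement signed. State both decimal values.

unsigned = 2715, signed = -1381

Unsigned: 101010011011 = 2715.
Signed: MSB=1 → 2715 − 4096 = -1381.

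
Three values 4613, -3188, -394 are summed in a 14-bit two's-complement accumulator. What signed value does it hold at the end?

1031

4613 + (-3188) = 1425 (00010110010001)
1425 + (-394) = 1031 (00010000000111)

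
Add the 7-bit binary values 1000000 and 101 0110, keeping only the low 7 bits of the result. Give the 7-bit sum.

0010110

  1000000
+ 1010110
= 0010110  (discard carry-out 1)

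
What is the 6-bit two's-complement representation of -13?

110011

|-13| = 13 = 001101 in 6 bits.
Invert the bits: 110010. Add 1: 110011.
Check: 110011 reads as 51 − 64 = -13.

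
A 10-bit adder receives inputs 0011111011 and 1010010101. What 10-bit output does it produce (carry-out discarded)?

  0011111011
+ 1010010101
= 1110010000

1110010000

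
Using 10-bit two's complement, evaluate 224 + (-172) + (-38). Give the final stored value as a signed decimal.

14

224 + (-172) = 52 (0000110100)
52 + (-38) = 14 (0000001110)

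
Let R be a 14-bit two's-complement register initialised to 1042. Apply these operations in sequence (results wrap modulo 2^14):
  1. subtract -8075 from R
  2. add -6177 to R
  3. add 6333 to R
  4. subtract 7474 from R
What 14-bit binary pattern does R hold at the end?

00011100000111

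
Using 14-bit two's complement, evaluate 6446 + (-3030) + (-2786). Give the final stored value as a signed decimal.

630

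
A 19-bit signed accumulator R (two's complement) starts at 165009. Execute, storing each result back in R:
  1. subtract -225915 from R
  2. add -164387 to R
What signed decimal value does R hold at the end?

Start: R = 165009 = 0101000010010010001.
R = 165009 − (-225915) = 390924; wraps to -133364 = 1011111011100001100
R = -133364 + (-164387) = -297751; wraps to 226537 = 0110111010011101001

226537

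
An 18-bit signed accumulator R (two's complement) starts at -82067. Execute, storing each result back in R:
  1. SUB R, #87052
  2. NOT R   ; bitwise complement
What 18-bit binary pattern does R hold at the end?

Start: R = -82067 = 101011111101101101.
R = -82067 − 87052 = -169119; wraps to 93025 = 010110101101100001
R = NOT 010110101101100001 = 101001010010011110 = -93026

101001010010011110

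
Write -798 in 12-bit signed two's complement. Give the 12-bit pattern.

|-798| = 798 = 001100011110 in 12 bits.
Invert the bits: 110011100001. Add 1: 110011100010.

110011100010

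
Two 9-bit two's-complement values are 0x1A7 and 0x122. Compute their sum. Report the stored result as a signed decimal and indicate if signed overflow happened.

0x1A7 = 110100111 = -89 (signed)
0x122 = 100100010 = -222 (signed)
  110100111
+ 100100010
= 011001001  (discard carry-out 1)
Result 011001001: MSB = 0 → value 201.
Both addends are negative but the stored result is non-negative: signed overflow. The true value -89 + (-222) = -311 lies outside [-256, 255].

201; overflow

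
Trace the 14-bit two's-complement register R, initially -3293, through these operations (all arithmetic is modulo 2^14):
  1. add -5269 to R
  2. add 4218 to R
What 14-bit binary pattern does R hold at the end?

10111100001000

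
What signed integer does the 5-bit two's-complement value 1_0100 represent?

-12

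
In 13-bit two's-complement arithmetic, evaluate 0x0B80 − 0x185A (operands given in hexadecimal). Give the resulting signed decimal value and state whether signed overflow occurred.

0x0B80 = 0101110000000 = 2944 (signed)
0x185A = 1100001011010 = -1958 (signed)
Subtract via negate-and-add: invert 1100001011010 + 1 = 0011110100110 (i.e. 1958).
  0101110000000
+ 0011110100110
= 1001100100110
Result 1001100100110: MSB = 1 → 4902 − 8192 = -3290.
Both addends (after negating the subtrahend) are non-negative but the stored result is negative: signed overflow. The true value 2944 − (-1958) = 4902 lies outside [-4096, 4095].

-3290; overflow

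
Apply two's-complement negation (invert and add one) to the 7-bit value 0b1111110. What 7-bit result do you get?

0000010

Invert: 0000001. Add 1: 0000010.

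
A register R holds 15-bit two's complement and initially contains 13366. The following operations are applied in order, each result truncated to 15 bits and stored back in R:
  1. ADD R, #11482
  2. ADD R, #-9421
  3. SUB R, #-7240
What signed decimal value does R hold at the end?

-10101

Start: R = 13366 = 011010000110110.
R = 13366 + 11482 = 24848; wraps to -7920 = 110000100010000
R = -7920 + (-9421) = -17341; wraps to 15427 = 011110001000011
R = 15427 − (-7240) = 22667; wraps to -10101 = 101100010001011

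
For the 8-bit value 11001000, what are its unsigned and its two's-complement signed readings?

unsigned = 200, signed = -56

Unsigned: 11001000 = 200.
Signed: MSB=1 → 200 − 256 = -56.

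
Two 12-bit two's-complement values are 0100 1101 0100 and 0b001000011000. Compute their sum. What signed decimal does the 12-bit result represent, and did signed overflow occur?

1772; no overflow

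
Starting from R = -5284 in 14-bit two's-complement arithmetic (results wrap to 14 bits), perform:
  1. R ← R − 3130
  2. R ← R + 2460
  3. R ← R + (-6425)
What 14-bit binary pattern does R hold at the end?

00111110100101

Start: R = -5284 = 10101101011100.
R = -5284 − 3130 = -8414; wraps to 7970 = 01111100100010
R = 7970 + 2460 = 10430; wraps to -5954 = 10100010111110
R = -5954 + (-6425) = -12379; wraps to 4005 = 00111110100101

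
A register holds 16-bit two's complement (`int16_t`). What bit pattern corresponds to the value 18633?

0100100011001001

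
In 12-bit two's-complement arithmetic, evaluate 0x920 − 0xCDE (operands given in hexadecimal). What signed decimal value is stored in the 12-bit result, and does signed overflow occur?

0x920 = 100100100000 = -1760 (signed)
0xCDE = 110011011110 = -802 (signed)
Subtract via negate-and-add: invert 110011011110 + 1 = 001100100010 (i.e. 802).
  100100100000
+ 001100100010
= 110001000010
Result 110001000010: MSB = 1 → 3138 − 4096 = -958.
Addends (after negating the subtrahend) have opposite signs, so signed overflow cannot occur.

-958; no overflow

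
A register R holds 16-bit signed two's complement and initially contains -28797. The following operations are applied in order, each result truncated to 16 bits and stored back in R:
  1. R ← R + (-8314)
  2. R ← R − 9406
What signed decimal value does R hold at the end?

19019

Start: R = -28797 = 1000111110000011.
R = -28797 + (-8314) = -37111; wraps to 28425 = 0110111100001001
R = 28425 − 9406 = 19019 = 0100101001001011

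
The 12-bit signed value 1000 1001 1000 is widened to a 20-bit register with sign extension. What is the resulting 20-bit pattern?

MSB of 100010011000 is 1; replicate it into the new high bits.
11111111|100010011000 → 11111111100010011000 (still -1896).

11111111100010011000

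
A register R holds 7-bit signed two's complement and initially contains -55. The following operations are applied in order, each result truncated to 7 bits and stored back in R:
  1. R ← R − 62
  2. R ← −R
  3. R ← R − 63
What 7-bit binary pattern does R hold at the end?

Start: R = -55 = 1001001.
R = -55 − 62 = -117; wraps to 11 = 0001011
R = −(11) = -11 = 1110101
R = -11 − 63 = -74; wraps to 54 = 0110110

0110110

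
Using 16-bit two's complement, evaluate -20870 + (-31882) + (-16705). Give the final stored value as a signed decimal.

-20870 + (-31882) = -52752 → wraps to 12784 (0011000111110000)
12784 + (-16705) = -3921 (1111000010101111)

-3921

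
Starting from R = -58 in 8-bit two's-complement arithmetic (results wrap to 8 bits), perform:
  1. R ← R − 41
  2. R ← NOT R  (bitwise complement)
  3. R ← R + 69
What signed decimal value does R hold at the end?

-89

Start: R = -58 = 11000110.
R = -58 − 41 = -99 = 10011101
R = NOT 10011101 = 01100010 = 98
R = 98 + 69 = 167; wraps to -89 = 10100111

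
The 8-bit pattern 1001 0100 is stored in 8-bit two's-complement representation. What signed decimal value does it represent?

-108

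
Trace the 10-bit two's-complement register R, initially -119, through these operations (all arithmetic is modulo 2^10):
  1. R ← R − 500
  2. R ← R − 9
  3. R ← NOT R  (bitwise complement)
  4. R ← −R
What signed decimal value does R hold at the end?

397

Start: R = -119 = 1110001001.
R = -119 − 500 = -619; wraps to 405 = 0110010101
R = 405 − 9 = 396 = 0110001100
R = NOT 0110001100 = 1001110011 = -397
R = −(-397) = 397 = 0110001101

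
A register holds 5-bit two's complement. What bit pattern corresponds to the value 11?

11 is non-negative, so write it directly in 5 bits: 01011.

01011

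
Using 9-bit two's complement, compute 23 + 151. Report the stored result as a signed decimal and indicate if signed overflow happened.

174; no overflow

23 → 000010111
151 → 010010111
  000010111
+ 010010111
= 010101110
Result 010101110: MSB = 0 → value 174.
Both addends are non-negative and so is the stored result: no signed overflow.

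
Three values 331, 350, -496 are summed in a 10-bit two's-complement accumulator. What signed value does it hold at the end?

185

331 + 350 = 681 → wraps to -343 (1010101001)
-343 + (-496) = -839 → wraps to 185 (0010111001)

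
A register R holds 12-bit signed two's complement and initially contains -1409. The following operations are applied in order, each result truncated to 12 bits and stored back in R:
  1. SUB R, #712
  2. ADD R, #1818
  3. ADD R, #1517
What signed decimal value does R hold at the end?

Start: R = -1409 = 101001111111.
R = -1409 − 712 = -2121; wraps to 1975 = 011110110111
R = 1975 + 1818 = 3793; wraps to -303 = 111011010001
R = -303 + 1517 = 1214 = 010010111110

1214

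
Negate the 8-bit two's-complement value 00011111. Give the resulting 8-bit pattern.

Invert: 11100000. Add 1: 11100001.
Check: 00011111 = 31, 11100001 = -31.

11100001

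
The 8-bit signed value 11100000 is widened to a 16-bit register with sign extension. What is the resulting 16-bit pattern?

MSB of 11100000 is 1; replicate it into the new high bits.
11111111|11100000 → 1111111111100000 (still -32).

1111111111100000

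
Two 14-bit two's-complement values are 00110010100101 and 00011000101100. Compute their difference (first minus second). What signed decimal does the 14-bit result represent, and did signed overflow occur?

1657; no overflow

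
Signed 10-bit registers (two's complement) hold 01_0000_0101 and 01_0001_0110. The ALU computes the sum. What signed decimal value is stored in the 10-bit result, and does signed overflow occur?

01_0000_0101 → 0100000101 = 261 (signed)
01_0001_0110 → 0100010110 = 278 (signed)
  0100000101
+ 0100010110
= 1000011011
Result 1000011011: MSB = 1 → 539 − 1024 = -485.
Both addends are non-negative but the stored result is negative: signed overflow. The true value 261 + 278 = 539 lies outside [-512, 511].

-485; overflow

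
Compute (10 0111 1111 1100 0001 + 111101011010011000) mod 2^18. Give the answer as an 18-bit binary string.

100101011001011001

  100111111111000001
+ 111101011010011000
= 100101011001011001  (discard carry-out 1)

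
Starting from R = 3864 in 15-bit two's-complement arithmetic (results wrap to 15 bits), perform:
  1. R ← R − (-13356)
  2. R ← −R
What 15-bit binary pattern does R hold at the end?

011110010111100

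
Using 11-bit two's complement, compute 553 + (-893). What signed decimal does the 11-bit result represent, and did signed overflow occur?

-340; no overflow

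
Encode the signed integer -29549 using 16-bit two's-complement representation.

|-29549| = 29549 = 0111001101101101 in 16 bits.
Invert the bits: 1000110010010010. Add 1: 1000110010010011.

1000110010010011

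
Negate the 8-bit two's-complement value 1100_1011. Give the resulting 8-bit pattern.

Invert: 00110100. Add 1: 00110101.
Check: 11001011 = -53, 00110101 = 53.

00110101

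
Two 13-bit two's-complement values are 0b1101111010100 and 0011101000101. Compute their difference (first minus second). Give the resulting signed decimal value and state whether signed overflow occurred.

0b1101111010100 → 1101111010100 = -1068 (signed)
0011101000101 = 1861 (signed)
Subtract via negate-and-add: invert 0011101000101 + 1 = 1100010111011 (i.e. -1861).
  1101111010100
+ 1100010111011
= 1010010001111  (discard carry-out 1)
Result 1010010001111: MSB = 1 → 5263 − 8192 = -2929.
Both addends (after negating the subtrahend) are negative and so is the stored result: no signed overflow.

-2929; no overflow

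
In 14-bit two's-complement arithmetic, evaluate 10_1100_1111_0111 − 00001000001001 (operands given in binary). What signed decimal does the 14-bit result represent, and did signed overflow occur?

10_1100_1111_0111 → 10110011110111 = -4873 (signed)
00001000001001 = 521 (signed)
Subtract via negate-and-add: invert 00001000001001 + 1 = 11110111110111 (i.e. -521).
  10110011110111
+ 11110111110111
= 10101011101110  (discard carry-out 1)
Result 10101011101110: MSB = 1 → 10990 − 16384 = -5394.
Both addends (after negating the subtrahend) are negative and so is the stored result: no signed overflow.

-5394; no overflow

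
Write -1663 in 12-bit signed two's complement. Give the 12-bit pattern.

|-1663| = 1663 = 011001111111 in 12 bits.
Invert the bits: 100110000000. Add 1: 100110000001.
Check: 100110000001 reads as 2433 − 4096 = -1663.

100110000001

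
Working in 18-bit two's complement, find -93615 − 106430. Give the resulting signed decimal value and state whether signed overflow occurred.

62099; overflow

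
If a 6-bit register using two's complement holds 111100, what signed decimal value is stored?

-4

MSB is 1, so the value is negative.
Invert: 000011. Add 1: 000100 = 4. So the value is −4.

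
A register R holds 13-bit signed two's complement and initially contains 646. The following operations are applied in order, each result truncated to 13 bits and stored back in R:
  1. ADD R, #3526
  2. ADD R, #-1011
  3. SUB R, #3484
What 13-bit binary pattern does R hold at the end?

1111010111101

Start: R = 646 = 0001010000110.
R = 646 + 3526 = 4172; wraps to -4020 = 1000001001100
R = -4020 + (-1011) = -5031; wraps to 3161 = 0110001011001
R = 3161 − 3484 = -323 = 1111010111101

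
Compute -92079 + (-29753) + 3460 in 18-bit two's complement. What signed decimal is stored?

-92079 + (-29753) = -121832 (100010010000011000)
-121832 + 3460 = -118372 (100011000110011100)

-118372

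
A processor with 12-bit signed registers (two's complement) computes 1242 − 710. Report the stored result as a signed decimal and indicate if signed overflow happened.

1242 → 010011011010
710 → 001011000110
Subtract via negate-and-add: invert 001011000110 + 1 = 110100111010 (i.e. -710).
  010011011010
+ 110100111010
= 001000010100  (discard carry-out 1)
Result 001000010100: MSB = 0 → value 532.
Addends (after negating the subtrahend) have opposite signs, so signed overflow cannot occur.

532; no overflow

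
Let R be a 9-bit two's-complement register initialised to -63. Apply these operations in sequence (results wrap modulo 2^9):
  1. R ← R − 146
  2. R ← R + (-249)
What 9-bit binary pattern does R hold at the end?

000110110

Start: R = -63 = 111000001.
R = -63 − 146 = -209 = 100101111
R = -209 + (-249) = -458; wraps to 54 = 000110110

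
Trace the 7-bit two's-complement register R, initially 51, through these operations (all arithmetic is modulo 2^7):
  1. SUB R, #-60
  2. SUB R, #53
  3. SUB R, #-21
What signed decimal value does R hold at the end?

-49

Start: R = 51 = 0110011.
R = 51 − (-60) = 111; wraps to -17 = 1101111
R = -17 − 53 = -70; wraps to 58 = 0111010
R = 58 − (-21) = 79; wraps to -49 = 1001111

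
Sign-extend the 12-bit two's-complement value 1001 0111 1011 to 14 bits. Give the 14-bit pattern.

MSB of 100101111011 is 1; replicate it into the new high bits.
11|100101111011 → 11100101111011 (still -1669).

11100101111011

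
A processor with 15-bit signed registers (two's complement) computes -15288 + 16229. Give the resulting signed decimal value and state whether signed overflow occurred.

-15288 → 100010001001000
16229 → 011111101100101
  100010001001000
+ 011111101100101
= 000001110101101  (discard carry-out 1)
Result 000001110101101: MSB = 0 → value 941.
Addends have opposite signs, so signed overflow cannot occur.

941; no overflow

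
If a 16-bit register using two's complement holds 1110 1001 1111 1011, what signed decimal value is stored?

-5637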